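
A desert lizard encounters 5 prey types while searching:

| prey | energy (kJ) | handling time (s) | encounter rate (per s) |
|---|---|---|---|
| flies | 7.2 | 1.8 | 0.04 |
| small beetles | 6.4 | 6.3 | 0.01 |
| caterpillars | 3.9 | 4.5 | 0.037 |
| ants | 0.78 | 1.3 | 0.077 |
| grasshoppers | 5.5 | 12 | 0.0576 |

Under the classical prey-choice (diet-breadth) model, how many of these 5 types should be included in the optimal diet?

E/h in descending order: flies 4, small beetles 1.02, caterpillars 0.867, ants 0.6, grasshoppers 0.458 kJ/s. The optimal diet is the largest prefix of this list for which every included type satisfies E_i/h_i > R on the types above it.
Rate on top 1: 0.2687. small beetles: 1.02 > 0.2687 → include.
Rate on top 2: 0.3101. caterpillars: 0.867 > 0.3101 → include.
Rate on top 3: 0.3813. ants: 0.6 > 0.3813 → include.
Rate on top 4: 0.3969. grasshoppers: 0.458 > 0.3969 → include.
Optimal diet: flies, small beetles, caterpillars, ants, grasshoppers — 5 of 5 types.

5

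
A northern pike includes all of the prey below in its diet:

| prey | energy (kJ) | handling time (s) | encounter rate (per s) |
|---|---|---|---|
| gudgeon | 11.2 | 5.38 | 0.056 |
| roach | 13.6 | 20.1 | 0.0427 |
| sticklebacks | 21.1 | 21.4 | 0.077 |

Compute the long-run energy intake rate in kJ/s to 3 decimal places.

R = Σλ_iE_i / (1 + Σλ_ih_i)
Numerator: 0.056×11.2 + 0.0427×13.6 + 0.077×21.1 = 2.833
Denominator: 1 + 0.056×5.38 + 0.0427×20.1 + 0.077×21.4 = 3.807
R = 2.833/3.807 = 0.744 kJ/s

0.744 kJ/s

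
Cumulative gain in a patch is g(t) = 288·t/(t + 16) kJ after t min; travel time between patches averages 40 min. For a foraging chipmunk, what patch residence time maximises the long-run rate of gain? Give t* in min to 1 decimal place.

25.3 min

Optimal t* satisfies g'(t*) = g(t*)/(T + t*).
g'(t) = 288·16/(t + 16)². Setting 288·16/(t+16)² = 288t/[(t+16)(40+t)] gives 16(40+t) = t(t+16), so t² = 16×40 = 640.
t* = √640 = 25.3 min.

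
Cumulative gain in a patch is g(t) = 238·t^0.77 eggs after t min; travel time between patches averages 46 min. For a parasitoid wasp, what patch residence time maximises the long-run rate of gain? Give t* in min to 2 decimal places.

154.00 min

Optimal t* satisfies g'(t*) = g(t*)/(T + t*).
g'(t) = 0.77·238·t^-0.23. Setting 0.77·238·t^-0.23 = 238·t^0.77/(46+t) gives 0.77(46+t) = t, so 0.23·t = 0.77×46.
t* = 0.77×46/0.23 = 154 min.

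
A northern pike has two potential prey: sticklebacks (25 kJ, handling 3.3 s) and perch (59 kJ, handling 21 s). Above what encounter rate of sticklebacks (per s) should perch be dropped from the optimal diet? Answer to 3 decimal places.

The zero-one rule: include perch iff E₂/h₂ > λE₁/(1+λh₁). Equality gives the switch point.
λE₁h₂ = E₂ + λE₂h₁ ⇒ λ = E₂/(E₁h₂ − E₂h₁) = 59/(525 − 194.7) = 0.1786 per s.

0.179 per s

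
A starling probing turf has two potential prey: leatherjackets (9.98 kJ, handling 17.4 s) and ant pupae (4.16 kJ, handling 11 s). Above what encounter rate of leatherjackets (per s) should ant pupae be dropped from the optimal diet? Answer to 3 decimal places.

0.111 per s

Drop ant pupae once their profitability E₂/h₂ falls below the rate achievable on leatherjackets alone: E₂/h₂ = λE₁/(1 + λh₁).
Solve for λ: λE₁h₂ = E₂(1 + λh₁) → λ(E₁h₂ − E₂h₁) = E₂ → λ = E₂/(E₁h₂ − E₂h₁).
λ = 4.16/(9.98×11 − 4.16×17.4) = 4.16/37.4 = 0.1112 per s.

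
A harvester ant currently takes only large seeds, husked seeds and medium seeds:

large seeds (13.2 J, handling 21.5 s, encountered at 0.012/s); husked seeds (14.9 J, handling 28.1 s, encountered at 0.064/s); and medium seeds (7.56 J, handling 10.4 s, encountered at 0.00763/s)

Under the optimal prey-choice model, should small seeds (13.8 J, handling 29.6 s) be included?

Yes

Intake rate on the current diet: R = (0.012×13.2 + 0.064×14.9 + 0.00763×7.56) / (1 + 0.012×21.5 + 0.064×28.1 + 0.00763×10.4) = 1.17/3.136 = 0.373 J/s.
small seeds: E/h = 13.8/29.6 = 0.4662 J/s.
0.4662 > 0.373, so adding small seeds raises the average — include it.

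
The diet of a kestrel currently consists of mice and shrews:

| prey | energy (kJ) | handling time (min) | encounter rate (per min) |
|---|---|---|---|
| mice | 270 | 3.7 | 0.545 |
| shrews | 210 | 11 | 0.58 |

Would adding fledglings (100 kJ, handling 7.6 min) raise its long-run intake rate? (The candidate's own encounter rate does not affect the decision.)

Intake rate on the current diet: R = (0.545×270 + 0.58×210) / (1 + 0.545×3.7 + 0.58×11) = 268.9/9.396 = 28.62 kJ/min.
Profitability of fledglings: 100/7.6 = 13.16 kJ/min.
13.16 < 28.62, so adding fledglings would lower the average — exclude it.

No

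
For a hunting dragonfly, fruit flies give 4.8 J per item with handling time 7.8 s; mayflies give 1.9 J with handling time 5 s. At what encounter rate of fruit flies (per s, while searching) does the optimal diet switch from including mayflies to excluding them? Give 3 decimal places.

0.207 per s

Drop mayflies once their profitability E₂/h₂ falls below the rate achievable on fruit flies alone: E₂/h₂ = λE₁/(1 + λh₁).
Solve for λ: λE₁h₂ = E₂(1 + λh₁) → λ(E₁h₂ − E₂h₁) = E₂ → λ = E₂/(E₁h₂ − E₂h₁).
λ = 1.9/(4.8×5 − 1.9×7.8) = 1.9/9.18 = 0.207 per s.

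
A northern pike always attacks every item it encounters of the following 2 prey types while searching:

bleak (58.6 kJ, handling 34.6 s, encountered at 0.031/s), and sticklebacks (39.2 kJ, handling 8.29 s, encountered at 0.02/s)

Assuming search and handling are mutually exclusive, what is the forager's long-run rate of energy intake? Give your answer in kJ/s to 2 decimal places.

R = Σλ_iE_i / (1 + Σλ_ih_i)
Numerator: 0.031×58.6 + 0.02×39.2 = 2.601
Denominator: 1 + 0.031×34.6 + 0.02×8.29 = 2.238
R = 2.601/2.238 = 1.162 kJ/s

1.16 kJ/s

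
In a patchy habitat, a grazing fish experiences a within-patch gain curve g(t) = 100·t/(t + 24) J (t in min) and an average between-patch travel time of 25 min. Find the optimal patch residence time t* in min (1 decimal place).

By the marginal value theorem, leave when the instantaneous gain rate g'(t) equals the habitat-wide average g(t)/(T + t).
g'(t) = 100·24/(t + 24)². Setting 100·24/(t+24)² = 100t/[(t+24)(25+t)] gives 24(25+t) = t(t+24), so t² = 24×25 = 600.
t* = √600 = 24.49 min.

24.5 min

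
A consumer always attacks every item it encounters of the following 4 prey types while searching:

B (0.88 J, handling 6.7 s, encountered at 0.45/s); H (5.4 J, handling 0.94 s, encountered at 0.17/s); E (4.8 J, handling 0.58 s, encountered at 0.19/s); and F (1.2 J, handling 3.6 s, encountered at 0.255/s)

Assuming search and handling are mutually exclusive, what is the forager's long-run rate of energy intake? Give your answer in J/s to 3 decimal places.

0.487 J/s

R = Σλ_iE_i / (1 + Σλ_ih_i)
Numerator: 0.45×0.88 + 0.17×5.4 + 0.19×4.8 + 0.255×1.2 = 2.532
Denominator: 1 + 0.45×6.7 + 0.17×0.94 + 0.19×0.58 + 0.255×3.6 = 5.203
R = 2.532/5.203 = 0.4866 J/s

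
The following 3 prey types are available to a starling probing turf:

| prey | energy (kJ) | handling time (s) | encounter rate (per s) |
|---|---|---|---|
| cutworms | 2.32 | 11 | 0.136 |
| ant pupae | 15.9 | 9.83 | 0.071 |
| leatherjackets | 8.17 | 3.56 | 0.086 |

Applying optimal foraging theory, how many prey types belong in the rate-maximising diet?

2

Rank by E/h (kJ/s): leatherjackets 2.29, ant pupae 1.62, cutworms 0.211. Include each in turn until the next type's E/h falls below the running intake rate.
Rate on top 1: 0.5379. ant pupae: 1.62 > 0.5379 → include.
Rate on top 2: 0.9139. cutworms: 0.211 < 0.9139 → exclude; stop.
Optimal diet: leatherjackets, ant pupae — 2 of 3 types.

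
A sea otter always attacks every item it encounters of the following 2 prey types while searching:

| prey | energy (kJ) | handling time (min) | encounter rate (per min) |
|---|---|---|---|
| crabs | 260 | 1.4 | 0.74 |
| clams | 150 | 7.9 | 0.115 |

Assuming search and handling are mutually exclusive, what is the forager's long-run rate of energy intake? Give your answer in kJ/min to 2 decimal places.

Energy encountered per unit search time: 0.74×260 + 0.115×150 = 209.7 kJ/min.
Handling time per unit search time: 0.74×1.4 + 0.115×7.9 = 1.945.
Rate = 209.7/(1 + 1.945) = 71.2 kJ/min.

71.20 kJ/min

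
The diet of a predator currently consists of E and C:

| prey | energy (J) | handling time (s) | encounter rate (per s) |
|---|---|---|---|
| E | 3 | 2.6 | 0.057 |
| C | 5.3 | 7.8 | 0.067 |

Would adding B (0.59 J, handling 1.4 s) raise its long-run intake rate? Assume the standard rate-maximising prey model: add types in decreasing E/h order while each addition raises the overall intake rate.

Yes

Intake rate on the current diet: R = (0.057×3 + 0.067×5.3) / (1 + 0.057×2.6 + 0.067×7.8) = 0.5261/1.671 = 0.3149 J/s.
B: E/h = 0.59/1.4 = 0.4214 J/s.
0.4214 > 0.3149, so adding B raises the average — include it.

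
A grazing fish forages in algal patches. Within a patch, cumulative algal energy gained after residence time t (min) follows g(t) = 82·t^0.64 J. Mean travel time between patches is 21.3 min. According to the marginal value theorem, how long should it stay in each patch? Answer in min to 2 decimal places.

By the marginal value theorem, leave when the instantaneous gain rate g'(t) equals the habitat-wide average g(t)/(T + t).
g'(t) = 0.64·82·t^-0.36. Setting 0.64·82·t^-0.36 = 82·t^0.64/(21.3+t) gives 0.64(21.3+t) = t, so 0.36·t = 0.64×21.3.
t* = 0.64×21.3/0.36 = 37.87 min.

37.87 min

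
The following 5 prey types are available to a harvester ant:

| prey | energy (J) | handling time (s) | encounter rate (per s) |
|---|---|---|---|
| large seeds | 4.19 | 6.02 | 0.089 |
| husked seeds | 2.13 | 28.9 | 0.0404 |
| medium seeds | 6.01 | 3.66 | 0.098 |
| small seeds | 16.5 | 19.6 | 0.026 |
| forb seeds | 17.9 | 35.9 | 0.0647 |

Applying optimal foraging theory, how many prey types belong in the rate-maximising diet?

Rank by E/h (J/s): medium seeds 1.64, small seeds 0.842, large seeds 0.696, forb seeds 0.499, husked seeds 0.0737. Include each in turn until the next type's E/h falls below the running intake rate.
Rate on top 1: 0.4335. small seeds: 0.842 > 0.4335 → include.
Rate on top 2: 0.5449. large seeds: 0.696 > 0.5449 → include.
Rate on top 3: 0.5786. forb seeds: 0.499 < 0.5786 → exclude; stop.
Optimal diet: medium seeds, small seeds, large seeds — 3 of 5 types.

3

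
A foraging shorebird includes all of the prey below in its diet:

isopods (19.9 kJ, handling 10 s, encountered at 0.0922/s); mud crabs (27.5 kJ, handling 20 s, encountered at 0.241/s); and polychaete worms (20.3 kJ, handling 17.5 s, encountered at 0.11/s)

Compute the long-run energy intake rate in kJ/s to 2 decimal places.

R = Σλ_iE_i / (1 + Σλ_ih_i)
Numerator: 0.0922×19.9 + 0.241×27.5 + 0.11×20.3 = 10.7
Denominator: 1 + 0.0922×10 + 0.241×20 + 0.11×17.5 = 8.667
R = 10.7/8.667 = 1.234 kJ/s

1.23 kJ/s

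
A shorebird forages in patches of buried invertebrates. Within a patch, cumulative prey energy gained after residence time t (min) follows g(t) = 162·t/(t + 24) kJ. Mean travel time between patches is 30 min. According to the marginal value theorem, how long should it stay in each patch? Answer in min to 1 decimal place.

Optimal t* satisfies g'(t*) = g(t*)/(T + t*).
g'(t) = 162·24/(t + 24)². Setting 162·24/(t+24)² = 162t/[(t+24)(30+t)] gives 24(30+t) = t(t+24), so t² = 24×30 = 720.
t* = √720 = 26.83 min.

26.8 min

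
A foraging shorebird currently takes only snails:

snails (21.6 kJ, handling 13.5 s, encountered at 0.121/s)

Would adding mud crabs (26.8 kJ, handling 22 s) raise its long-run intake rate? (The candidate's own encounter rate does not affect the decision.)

Intake rate on the current diet: R = (0.121×21.6) / (1 + 0.121×13.5) = 2.614/2.633 = 0.9924 kJ/s.
mud crabs: E/h = 26.8/22 = 1.218 kJ/s.
1.218 > 0.9924, so adding mud crabs raises the average — include it.

Yes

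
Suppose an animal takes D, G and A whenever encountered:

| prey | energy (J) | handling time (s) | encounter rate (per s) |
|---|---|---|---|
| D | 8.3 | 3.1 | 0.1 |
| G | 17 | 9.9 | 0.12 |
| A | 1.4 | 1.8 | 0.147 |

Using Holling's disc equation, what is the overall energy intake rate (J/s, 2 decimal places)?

R = Σλ_iE_i / (1 + Σλ_ih_i)
Numerator: 0.1×8.3 + 0.12×17 + 0.147×1.4 = 3.076
Denominator: 1 + 0.1×3.1 + 0.12×9.9 + 0.147×1.8 = 2.763
R = 3.076/2.763 = 1.113 J/s

1.11 J/s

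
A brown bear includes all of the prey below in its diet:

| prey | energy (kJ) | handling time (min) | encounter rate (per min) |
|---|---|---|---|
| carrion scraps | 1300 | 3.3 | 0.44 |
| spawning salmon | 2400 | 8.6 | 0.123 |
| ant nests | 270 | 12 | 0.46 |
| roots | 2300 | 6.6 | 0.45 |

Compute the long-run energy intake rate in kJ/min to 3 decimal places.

168.869 kJ/min

R = (0.44×1300 + 0.123×2400 + 0.46×270 + 0.45×2300) / (1 + 0.44×3.3 + 0.123×8.6 + 0.46×12 + 0.45×6.6) = 2026/12 = 168.9 kJ/min.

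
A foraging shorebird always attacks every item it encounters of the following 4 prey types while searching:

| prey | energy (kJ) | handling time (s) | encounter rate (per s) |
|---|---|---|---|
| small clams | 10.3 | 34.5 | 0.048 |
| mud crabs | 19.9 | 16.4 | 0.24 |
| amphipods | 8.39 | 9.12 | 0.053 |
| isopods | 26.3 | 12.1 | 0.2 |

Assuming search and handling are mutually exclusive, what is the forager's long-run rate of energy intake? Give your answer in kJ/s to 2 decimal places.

R = (0.048×10.3 + 0.24×19.9 + 0.053×8.39 + 0.2×26.3) / (1 + 0.048×34.5 + 0.24×16.4 + 0.053×9.12 + 0.2×12.1) = 10.98/9.495 = 1.156 kJ/s.

1.16 kJ/s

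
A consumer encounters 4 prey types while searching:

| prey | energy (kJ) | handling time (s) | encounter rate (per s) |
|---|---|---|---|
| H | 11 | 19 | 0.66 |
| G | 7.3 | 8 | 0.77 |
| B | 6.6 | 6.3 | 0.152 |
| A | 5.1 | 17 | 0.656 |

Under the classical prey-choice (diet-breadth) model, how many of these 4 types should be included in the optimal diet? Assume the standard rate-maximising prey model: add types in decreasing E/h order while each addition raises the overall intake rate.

2

E/h in descending order: B 1.05, G 0.912, H 0.579, A 0.3 kJ/s. The optimal diet is the largest prefix of this list for which every included type satisfies E_i/h_i > R on the types above it.
Rate on top 1: 0.5125. G: 0.912 > 0.5125 → include.
Rate on top 2: 0.816. H: 0.579 < 0.816 → exclude; stop.
Optimal diet: B, G — 2 of 4 types.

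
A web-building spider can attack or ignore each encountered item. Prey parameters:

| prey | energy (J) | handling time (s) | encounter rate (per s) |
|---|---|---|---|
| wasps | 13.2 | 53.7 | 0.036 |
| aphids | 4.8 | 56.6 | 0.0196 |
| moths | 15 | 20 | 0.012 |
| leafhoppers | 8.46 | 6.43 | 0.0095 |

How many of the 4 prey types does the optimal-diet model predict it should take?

3

E/h in descending order: leafhoppers 1.32, moths 0.75, wasps 0.246, aphids 0.0848 J/s. The optimal diet is the largest prefix of this list for which every included type satisfies E_i/h_i > R on the types above it.
Rate on top 1: 0.07574. moths: 0.75 > 0.07574 → include.
Rate on top 2: 0.2001. wasps: 0.246 > 0.2001 → include.
Rate on top 3: 0.2274. aphids: 0.0848 < 0.2274 → exclude; stop.
Optimal diet: leafhoppers, moths, wasps — 3 of 4 types.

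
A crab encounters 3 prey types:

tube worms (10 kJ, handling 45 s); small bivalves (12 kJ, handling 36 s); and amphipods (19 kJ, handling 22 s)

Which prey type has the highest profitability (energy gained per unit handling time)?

In descending order of E/h:
amphipods: 19/22 = 0.864 kJ/s
small bivalves: 12/36 = 0.333 kJ/s
tube worms: 10/45 = 0.222 kJ/s

amphipods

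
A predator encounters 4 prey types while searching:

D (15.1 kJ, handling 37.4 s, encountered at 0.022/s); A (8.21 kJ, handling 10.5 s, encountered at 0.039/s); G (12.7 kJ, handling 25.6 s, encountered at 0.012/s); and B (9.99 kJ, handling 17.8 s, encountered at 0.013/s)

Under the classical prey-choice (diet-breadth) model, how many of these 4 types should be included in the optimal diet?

4

E/h in descending order: A 0.782, B 0.561, G 0.496, D 0.404 kJ/s. The optimal diet is the largest prefix of this list for which every included type satisfies E_i/h_i > R on the types above it.
Rate on top 1: 0.2272. B: 0.561 > 0.2272 → include.
Rate on top 2: 0.2743. G: 0.496 > 0.2743 → include.
Rate on top 3: 0.3093. D: 0.404 > 0.3093 → include.
Optimal diet: A, B, G, D — 4 of 4 types.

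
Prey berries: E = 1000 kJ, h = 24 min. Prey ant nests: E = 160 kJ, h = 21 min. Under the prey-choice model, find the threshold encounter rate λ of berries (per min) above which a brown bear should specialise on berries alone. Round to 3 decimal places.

0.009 per min

Drop ant nests once their profitability E₂/h₂ falls below the rate achievable on berries alone: E₂/h₂ = λE₁/(1 + λh₁).
Solve for λ: λE₁h₂ = E₂(1 + λh₁) → λ(E₁h₂ − E₂h₁) = E₂ → λ = E₂/(E₁h₂ − E₂h₁).
λ = 160/(1000×21 − 160×24) = 160/1.716e+04 = 0.009324 per min.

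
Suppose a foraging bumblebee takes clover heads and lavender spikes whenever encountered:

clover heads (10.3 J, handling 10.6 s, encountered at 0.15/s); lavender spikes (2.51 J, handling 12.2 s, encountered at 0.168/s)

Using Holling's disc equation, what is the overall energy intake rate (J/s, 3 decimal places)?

0.424 J/s

R = Σλ_iE_i / (1 + Σλ_ih_i)
Numerator: 0.15×10.3 + 0.168×2.51 = 1.967
Denominator: 1 + 0.15×10.6 + 0.168×12.2 = 4.64
R = 1.967/4.64 = 0.4239 J/s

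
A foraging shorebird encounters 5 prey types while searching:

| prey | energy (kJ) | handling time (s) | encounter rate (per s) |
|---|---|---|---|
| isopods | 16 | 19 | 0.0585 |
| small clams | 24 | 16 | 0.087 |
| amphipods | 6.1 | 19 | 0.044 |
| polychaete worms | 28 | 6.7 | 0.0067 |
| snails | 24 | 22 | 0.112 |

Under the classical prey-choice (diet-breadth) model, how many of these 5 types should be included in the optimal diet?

3

Rank by E/h (kJ/s): polychaete worms 4.18, small clams 1.5, snails 1.09, isopods 0.842, amphipods 0.321. Include each in turn until the next type's E/h falls below the running intake rate.
Rate on top 1: 0.1795. small clams: 1.5 > 0.1795 → include.
Rate on top 2: 0.9338. snails: 1.09 > 0.9338 → include.
Rate on top 3: 1.013. isopods: 0.842 < 1.013 → exclude; stop.
Optimal diet: polychaete worms, small clams, snails — 3 of 5 types.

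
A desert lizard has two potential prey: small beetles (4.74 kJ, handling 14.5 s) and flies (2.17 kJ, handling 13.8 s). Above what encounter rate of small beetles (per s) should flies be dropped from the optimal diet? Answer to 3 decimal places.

0.064 per s

At the threshold, the rate on small beetles alone equals the profitability of flies: λ·4.74/(1 + λ·14.5) = 2.17/13.8 = 0.1572.
Rearranging, λ(4.74 − 0.1572×14.5) = 0.1572, so λ = 0.1572/2.46 = 0.06392 per s.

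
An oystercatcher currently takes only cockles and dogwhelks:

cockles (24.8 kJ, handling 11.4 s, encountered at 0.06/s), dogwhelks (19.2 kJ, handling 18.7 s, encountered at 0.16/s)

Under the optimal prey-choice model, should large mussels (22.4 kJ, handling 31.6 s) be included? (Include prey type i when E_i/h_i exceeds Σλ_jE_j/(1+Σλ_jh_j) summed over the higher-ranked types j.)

No

On cockles and dogwhelks alone, R = ΣλE/(1+Σλh) = 4.56/4.676 = 0.9752 kJ/s.
Profitability of large mussels: 22.4/31.6 = 0.7089 kJ/s.
Since 0.7089 < R, time spent handling large mussels is better spent searching.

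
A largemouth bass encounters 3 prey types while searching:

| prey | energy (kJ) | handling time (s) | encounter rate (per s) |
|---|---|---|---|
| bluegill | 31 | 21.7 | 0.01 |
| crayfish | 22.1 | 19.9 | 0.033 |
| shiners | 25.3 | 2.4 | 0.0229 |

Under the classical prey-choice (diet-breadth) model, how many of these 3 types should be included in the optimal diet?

3

Profitabilities (E/h, kJ/s): shiners 10.5, bluegill 1.43, crayfish 1.11. Add prey in this order while the next type's profitability exceeds the intake rate on those already taken.
Rate on top 1: 0.5492. bluegill: 1.43 > 0.5492 → include.
Rate on top 2: 0.6992. crayfish: 1.11 > 0.6992 → include.
Optimal diet: shiners, bluegill, crayfish — 3 of 3 types.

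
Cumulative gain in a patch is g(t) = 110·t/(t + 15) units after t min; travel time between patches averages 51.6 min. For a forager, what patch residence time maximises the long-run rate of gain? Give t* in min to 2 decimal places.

27.82 min

Optimal t* satisfies g'(t*) = g(t*)/(T + t*).
g'(t) = 110·15/(t + 15)². Setting 110·15/(t+15)² = 110t/[(t+15)(51.6+t)] gives 15(51.6+t) = t(t+15), so t² = 15×51.6 = 774.
t* = √774 = 27.82 min.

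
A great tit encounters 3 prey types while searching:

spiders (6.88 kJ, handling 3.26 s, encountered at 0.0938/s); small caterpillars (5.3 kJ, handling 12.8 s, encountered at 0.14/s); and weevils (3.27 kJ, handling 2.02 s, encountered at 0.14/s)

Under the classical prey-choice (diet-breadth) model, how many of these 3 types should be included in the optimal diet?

2

Profitabilities (E/h, kJ/s): spiders 2.11, weevils 1.62, small caterpillars 0.414. Add prey in this order while the next type's profitability exceeds the intake rate on those already taken.
Rate on top 1: 0.4942. weevils: 1.62 > 0.4942 → include.
Rate on top 2: 0.6944. small caterpillars: 0.414 < 0.6944 → exclude; stop.
Optimal diet: spiders, weevils — 2 of 3 types.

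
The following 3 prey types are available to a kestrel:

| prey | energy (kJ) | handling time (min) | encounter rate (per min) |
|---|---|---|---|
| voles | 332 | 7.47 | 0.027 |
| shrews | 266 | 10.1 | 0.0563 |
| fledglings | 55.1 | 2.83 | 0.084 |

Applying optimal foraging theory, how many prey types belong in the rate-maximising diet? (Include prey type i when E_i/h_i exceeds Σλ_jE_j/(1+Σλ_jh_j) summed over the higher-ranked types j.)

E/h in descending order: voles 44.4, shrews 26.3, fledglings 19.5 kJ/min. The optimal diet is the largest prefix of this list for which every included type satisfies E_i/h_i > R on the types above it.
Rate on top 1: 7.459. shrews: 26.3 > 7.459 → include.
Rate on top 2: 13.52. fledglings: 19.5 > 13.52 → include.
Optimal diet: voles, shrews, fledglings — 3 of 3 types.

3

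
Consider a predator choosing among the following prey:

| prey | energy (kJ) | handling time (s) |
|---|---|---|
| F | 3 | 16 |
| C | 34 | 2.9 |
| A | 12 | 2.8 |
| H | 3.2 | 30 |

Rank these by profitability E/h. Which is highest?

In descending order of E/h:
C: 34/2.9 = 11.7 kJ/s
A: 12/2.8 = 4.29 kJ/s
F: 3/16 = 0.188 kJ/s
H: 3.2/30 = 0.107 kJ/s

C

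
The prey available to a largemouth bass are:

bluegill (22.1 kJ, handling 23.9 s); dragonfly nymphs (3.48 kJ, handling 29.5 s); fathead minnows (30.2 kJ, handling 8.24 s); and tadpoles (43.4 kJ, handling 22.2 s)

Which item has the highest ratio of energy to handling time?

Profitability E/h (kJ/s): bluegill = 22.1/23.9 = 0.925, dragonfly nymphs = 3.48/29.5 = 0.118, fathead minnows = 30.2/8.24 = 3.67, tadpoles = 43.4/22.2 = 1.95.
Ranked: fathead minnows > tadpoles > bluegill > dragonfly nymphs.

fathead minnows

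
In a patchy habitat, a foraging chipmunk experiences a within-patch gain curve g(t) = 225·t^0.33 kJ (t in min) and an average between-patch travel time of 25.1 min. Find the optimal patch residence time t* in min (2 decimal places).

12.36 min

Optimal t* satisfies g'(t*) = g(t*)/(T + t*).
g'(t) = 0.33·225·t^-0.67. Setting 0.33·225·t^-0.67 = 225·t^0.33/(25.1+t) gives 0.33(25.1+t) = t, so 0.67·t = 0.33×25.1.
t* = 0.33×25.1/0.67 = 12.36 min.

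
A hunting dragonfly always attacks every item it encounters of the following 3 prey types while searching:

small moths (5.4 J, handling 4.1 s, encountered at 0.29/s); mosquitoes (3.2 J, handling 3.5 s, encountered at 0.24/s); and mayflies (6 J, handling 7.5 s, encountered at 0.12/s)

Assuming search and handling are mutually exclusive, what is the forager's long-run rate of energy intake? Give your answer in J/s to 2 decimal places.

0.78 J/s

Energy encountered per unit search time: 0.29×5.4 + 0.24×3.2 + 0.12×6 = 3.054 J/s.
Handling time per unit search time: 0.29×4.1 + 0.24×3.5 + 0.12×7.5 = 2.929.
Rate = 3.054/(1 + 2.929) = 0.7773 J/s.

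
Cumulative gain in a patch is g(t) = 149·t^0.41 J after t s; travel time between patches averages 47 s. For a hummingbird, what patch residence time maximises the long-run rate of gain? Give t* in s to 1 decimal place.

Optimal t* satisfies g'(t*) = g(t*)/(T + t*).
g'(t) = 0.41·149·t^-0.59. Setting 0.41·149·t^-0.59 = 149·t^0.41/(47+t) gives 0.41(47+t) = t, so 0.59·t = 0.41×47.
t* = 0.41×47/0.59 = 32.66 s.

32.7 s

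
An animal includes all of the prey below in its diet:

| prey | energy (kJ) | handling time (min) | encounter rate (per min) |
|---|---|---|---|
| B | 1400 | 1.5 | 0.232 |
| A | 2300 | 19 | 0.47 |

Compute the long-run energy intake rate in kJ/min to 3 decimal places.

136.778 kJ/min

R = Σλ_iE_i / (1 + Σλ_ih_i)
Numerator: 0.232×1400 + 0.47×2300 = 1406
Denominator: 1 + 0.232×1.5 + 0.47×19 = 10.28
R = 1406/10.28 = 136.8 kJ/min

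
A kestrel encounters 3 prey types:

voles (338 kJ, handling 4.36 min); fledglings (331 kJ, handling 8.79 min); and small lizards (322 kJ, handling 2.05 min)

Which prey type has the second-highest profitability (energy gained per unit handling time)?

In descending order of E/h:
small lizards: 322/2.05 = 157 kJ/min
voles: 338/4.36 = 77.5 kJ/min
fledglings: 331/8.79 = 37.7 kJ/min

voles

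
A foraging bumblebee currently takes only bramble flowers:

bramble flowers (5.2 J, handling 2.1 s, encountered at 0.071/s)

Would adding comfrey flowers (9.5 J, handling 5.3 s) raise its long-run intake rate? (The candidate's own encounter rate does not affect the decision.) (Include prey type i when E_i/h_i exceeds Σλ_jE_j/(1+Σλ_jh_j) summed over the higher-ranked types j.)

Yes

Intake rate on the current diet: R = (0.071×5.2) / (1 + 0.071×2.1) = 0.3692/1.149 = 0.3213 J/s.
comfrey flowers: E/h = 9.5/5.3 = 1.792 J/s.
1.792 > 0.3213, so adding comfrey flowers raises the average — include it.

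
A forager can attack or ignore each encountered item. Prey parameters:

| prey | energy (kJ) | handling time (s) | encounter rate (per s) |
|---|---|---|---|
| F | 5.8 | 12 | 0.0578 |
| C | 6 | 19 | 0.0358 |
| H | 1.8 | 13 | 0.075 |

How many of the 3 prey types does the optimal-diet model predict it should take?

2

Profitabilities (E/h, kJ/s): F 0.483, C 0.316, H 0.138. Add prey in this order while the next type's profitability exceeds the intake rate on those already taken.
Rate on top 1: 0.1979. C: 0.316 > 0.1979 → include.
Rate on top 2: 0.2317. H: 0.138 < 0.2317 → exclude; stop.
Optimal diet: F, C — 2 of 3 types.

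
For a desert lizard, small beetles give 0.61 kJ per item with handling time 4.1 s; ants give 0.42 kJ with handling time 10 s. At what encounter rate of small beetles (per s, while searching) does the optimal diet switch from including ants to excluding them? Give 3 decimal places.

0.096 per s

At the threshold, the rate on small beetles alone equals the profitability of ants: λ·0.61/(1 + λ·4.1) = 0.42/10 = 0.042.
Rearranging, λ(0.61 − 0.042×4.1) = 0.042, so λ = 0.042/0.4378 = 0.09593 per s.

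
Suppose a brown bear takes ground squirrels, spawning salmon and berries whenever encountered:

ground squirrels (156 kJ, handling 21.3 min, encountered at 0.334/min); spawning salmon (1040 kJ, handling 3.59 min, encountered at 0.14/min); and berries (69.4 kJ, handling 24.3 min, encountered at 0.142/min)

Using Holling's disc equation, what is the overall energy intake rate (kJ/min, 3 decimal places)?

17.200 kJ/min

R = Σλ_iE_i / (1 + Σλ_ih_i)
Numerator: 0.334×156 + 0.14×1040 + 0.142×69.4 = 207.6
Denominator: 1 + 0.334×21.3 + 0.14×3.59 + 0.142×24.3 = 12.07
R = 207.6/12.07 = 17.2 kJ/min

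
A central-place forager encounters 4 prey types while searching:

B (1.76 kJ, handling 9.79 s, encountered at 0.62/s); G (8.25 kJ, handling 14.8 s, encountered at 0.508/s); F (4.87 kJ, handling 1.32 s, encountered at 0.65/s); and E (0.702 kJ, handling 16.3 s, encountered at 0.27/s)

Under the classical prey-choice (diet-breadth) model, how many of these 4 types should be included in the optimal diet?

1

E/h in descending order: F 3.69, G 0.557, B 0.18, E 0.0431 kJ/s. The optimal diet is the largest prefix of this list for which every included type satisfies E_i/h_i > R on the types above it.
Rate on top 1: 1.704. G: 0.557 < 1.704 → exclude; stop.
Optimal diet: F — 1 of 4 types.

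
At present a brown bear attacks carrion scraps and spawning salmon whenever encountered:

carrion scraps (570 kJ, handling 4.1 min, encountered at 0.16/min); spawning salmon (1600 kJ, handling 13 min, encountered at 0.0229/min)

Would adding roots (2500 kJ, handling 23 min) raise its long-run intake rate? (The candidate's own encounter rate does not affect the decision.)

Yes

Current rate: (0.16×570 + 0.0229×1600)/(1 + 0.16×4.1 + 0.0229×13) = 65.43 kJ/min.
roots: E/h = 2500/23 = 108.7 kJ/min.
108.7 > 65.43, so adding roots raises the average — include it.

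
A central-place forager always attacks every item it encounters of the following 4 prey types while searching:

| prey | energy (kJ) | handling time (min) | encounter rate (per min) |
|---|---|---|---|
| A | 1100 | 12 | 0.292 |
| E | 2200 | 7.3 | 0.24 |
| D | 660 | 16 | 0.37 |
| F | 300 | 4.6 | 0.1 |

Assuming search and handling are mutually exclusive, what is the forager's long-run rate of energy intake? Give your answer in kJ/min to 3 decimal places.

Energy encountered per unit search time: 0.292×1100 + 0.24×2200 + 0.37×660 + 0.1×300 = 1123 kJ/min.
Handling time per unit search time: 0.292×12 + 0.24×7.3 + 0.37×16 + 0.1×4.6 = 11.64.
Rate = 1123/(1 + 11.64) = 88.9 kJ/min.

88.905 kJ/min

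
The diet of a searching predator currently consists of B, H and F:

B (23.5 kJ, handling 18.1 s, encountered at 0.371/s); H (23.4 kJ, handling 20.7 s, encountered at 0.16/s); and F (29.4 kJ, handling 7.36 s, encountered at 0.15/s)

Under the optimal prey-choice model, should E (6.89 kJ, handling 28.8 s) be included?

Current rate: (0.371×23.5 + 0.16×23.4 + 0.15×29.4)/(1 + 0.371×18.1 + 0.16×20.7 + 0.15×7.36) = 1.391 kJ/s.
E: E/h = 6.89/28.8 = 0.2392 kJ/s.
Since 0.2392 < R, time spent handling E is better spent searching.

No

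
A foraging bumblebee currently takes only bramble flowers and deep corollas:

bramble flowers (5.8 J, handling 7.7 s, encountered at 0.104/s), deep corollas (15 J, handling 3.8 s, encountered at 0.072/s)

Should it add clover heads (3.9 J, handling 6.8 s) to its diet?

No

Intake rate on the current diet: R = (0.104×5.8 + 0.072×15) / (1 + 0.104×7.7 + 0.072×3.8) = 1.683/2.074 = 0.8114 J/s.
clover heads: E/h = 3.9/6.8 = 0.5735 J/s.
Since 0.5735 < R, time spent handling clover heads is better spent searching.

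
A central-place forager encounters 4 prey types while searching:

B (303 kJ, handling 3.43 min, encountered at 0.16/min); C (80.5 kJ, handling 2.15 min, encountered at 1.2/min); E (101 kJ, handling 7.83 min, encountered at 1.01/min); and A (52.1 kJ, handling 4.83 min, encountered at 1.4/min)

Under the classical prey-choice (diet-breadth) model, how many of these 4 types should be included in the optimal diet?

2

E/h in descending order: B 88.3, C 37.4, E 12.9, A 10.8 kJ/min. The optimal diet is the largest prefix of this list for which every included type satisfies E_i/h_i > R on the types above it.
Rate on top 1: 31.3. C: 37.4 > 31.3 → include.
Rate on top 2: 35.14. E: 12.9 < 35.14 → exclude; stop.
Optimal diet: B, C — 2 of 4 types.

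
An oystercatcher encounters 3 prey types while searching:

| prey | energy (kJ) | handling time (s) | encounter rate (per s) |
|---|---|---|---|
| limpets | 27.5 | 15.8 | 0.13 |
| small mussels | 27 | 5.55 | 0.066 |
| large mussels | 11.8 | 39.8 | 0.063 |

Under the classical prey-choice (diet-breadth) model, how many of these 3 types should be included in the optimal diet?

Rank by E/h (kJ/s): small mussels 4.86, limpets 1.74, large mussels 0.296. Include each in turn until the next type's E/h falls below the running intake rate.
Rate on top 1: 1.304. limpets: 1.74 > 1.304 → include.
Rate on top 2: 1.566. large mussels: 0.296 < 1.566 → exclude; stop.
Optimal diet: small mussels, limpets — 2 of 3 types.

2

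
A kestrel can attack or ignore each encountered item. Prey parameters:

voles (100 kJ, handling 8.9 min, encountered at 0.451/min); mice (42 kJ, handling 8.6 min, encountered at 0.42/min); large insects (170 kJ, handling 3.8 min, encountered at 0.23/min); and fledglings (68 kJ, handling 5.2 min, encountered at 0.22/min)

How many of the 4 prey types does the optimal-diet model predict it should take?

1

E/h in descending order: large insects 44.7, fledglings 13.1, voles 11.2, mice 4.88 kJ/min. The optimal diet is the largest prefix of this list for which every included type satisfies E_i/h_i > R on the types above it.
Rate on top 1: 20.86. fledglings: 13.1 < 20.86 → exclude; stop.
Optimal diet: large insects — 1 of 4 types.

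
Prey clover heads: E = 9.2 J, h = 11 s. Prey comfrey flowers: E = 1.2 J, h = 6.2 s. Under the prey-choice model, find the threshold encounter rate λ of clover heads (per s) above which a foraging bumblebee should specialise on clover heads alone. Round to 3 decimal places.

The zero-one rule: include comfrey flowers iff E₂/h₂ > λE₁/(1+λh₁). Equality gives the switch point.
λE₁h₂ = E₂ + λE₂h₁ ⇒ λ = E₂/(E₁h₂ − E₂h₁) = 1.2/(57.04 − 13.2) = 0.02737 per s.

0.027 per s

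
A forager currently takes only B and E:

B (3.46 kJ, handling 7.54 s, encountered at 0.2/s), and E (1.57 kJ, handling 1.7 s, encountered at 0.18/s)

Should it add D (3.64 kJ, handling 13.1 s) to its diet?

No

Intake rate on the current diet: R = (0.2×3.46 + 0.18×1.57) / (1 + 0.2×7.54 + 0.18×1.7) = 0.9746/2.814 = 0.3463 kJ/s.
Profitability of D: 3.64/13.1 = 0.2779 kJ/s.
Since 0.2779 < R, time spent handling D is better spent searching.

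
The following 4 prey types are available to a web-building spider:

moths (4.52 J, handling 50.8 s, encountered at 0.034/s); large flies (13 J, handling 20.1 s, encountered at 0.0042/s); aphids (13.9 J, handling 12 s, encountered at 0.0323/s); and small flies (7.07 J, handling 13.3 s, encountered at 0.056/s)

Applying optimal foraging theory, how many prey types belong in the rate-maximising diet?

E/h in descending order: aphids 1.16, large flies 0.647, small flies 0.532, moths 0.089 J/s. The optimal diet is the largest prefix of this list for which every included type satisfies E_i/h_i > R on the types above it.
Rate on top 1: 0.3236. large flies: 0.647 > 0.3236 → include.
Rate on top 2: 0.3421. small flies: 0.532 > 0.3421 → include.
Rate on top 3: 0.4058. moths: 0.089 < 0.4058 → exclude; stop.
Optimal diet: aphids, large flies, small flies — 3 of 4 types.

3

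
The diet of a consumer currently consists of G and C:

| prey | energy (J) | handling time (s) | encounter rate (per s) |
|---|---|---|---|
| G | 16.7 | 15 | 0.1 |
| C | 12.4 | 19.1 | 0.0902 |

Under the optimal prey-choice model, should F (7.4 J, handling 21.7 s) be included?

Intake rate on the current diet: R = (0.1×16.7 + 0.0902×12.4) / (1 + 0.1×15 + 0.0902×19.1) = 2.788/4.223 = 0.6603 J/s.
F: E/h = 7.4/21.7 = 0.341 J/s.
Since 0.341 < R, time spent handling F is better spent searching.

No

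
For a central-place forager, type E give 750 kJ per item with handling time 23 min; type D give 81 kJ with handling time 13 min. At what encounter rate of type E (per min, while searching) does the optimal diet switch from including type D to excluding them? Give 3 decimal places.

0.010 per min

The zero-one rule: include type D iff E₂/h₂ > λE₁/(1+λh₁). Equality gives the switch point.
λE₁h₂ = E₂ + λE₂h₁ ⇒ λ = E₂/(E₁h₂ − E₂h₁) = 81/(9750 − 1863) = 0.01027 per min.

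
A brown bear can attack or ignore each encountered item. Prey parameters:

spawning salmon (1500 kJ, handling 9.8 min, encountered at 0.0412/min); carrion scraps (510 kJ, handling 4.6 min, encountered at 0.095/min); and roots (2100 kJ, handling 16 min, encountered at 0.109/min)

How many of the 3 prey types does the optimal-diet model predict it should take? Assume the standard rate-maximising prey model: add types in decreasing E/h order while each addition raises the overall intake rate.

E/h in descending order: spawning salmon 153, roots 131, carrion scraps 111 kJ/min. The optimal diet is the largest prefix of this list for which every included type satisfies E_i/h_i > R on the types above it.
Rate on top 1: 44.02. roots: 131 > 44.02 → include.
Rate on top 2: 92.35. carrion scraps: 111 > 92.35 → include.
Optimal diet: spawning salmon, roots, carrion scraps — 3 of 3 types.

3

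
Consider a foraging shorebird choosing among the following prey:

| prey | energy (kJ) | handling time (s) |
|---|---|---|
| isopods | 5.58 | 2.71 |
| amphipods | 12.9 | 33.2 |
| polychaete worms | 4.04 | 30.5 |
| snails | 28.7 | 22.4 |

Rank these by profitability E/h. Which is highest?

Profitability E/h (kJ/s): isopods = 5.58/2.71 = 2.06, amphipods = 12.9/33.2 = 0.389, polychaete worms = 4.04/30.5 = 0.132, snails = 28.7/22.4 = 1.28.
Ranked: isopods > snails > amphipods > polychaete worms.

isopods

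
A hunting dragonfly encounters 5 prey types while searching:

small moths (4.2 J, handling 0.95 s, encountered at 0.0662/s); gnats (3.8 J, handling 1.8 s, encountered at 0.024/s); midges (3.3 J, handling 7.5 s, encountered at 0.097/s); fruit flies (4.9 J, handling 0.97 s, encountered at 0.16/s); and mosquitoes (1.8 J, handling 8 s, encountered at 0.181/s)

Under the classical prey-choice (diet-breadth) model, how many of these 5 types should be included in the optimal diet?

Profitabilities (E/h, J/s): fruit flies 5.05, small moths 4.42, gnats 2.11, midges 0.44, mosquitoes 0.225. Add prey in this order while the next type's profitability exceeds the intake rate on those already taken.
Rate on top 1: 0.6787. small moths: 4.42 > 0.6787 → include.
Rate on top 2: 0.8719. gnats: 2.11 > 0.8719 → include.
Rate on top 3: 0.9143. midges: 0.44 < 0.9143 → exclude; stop.
Optimal diet: fruit flies, small moths, gnats — 3 of 5 types.

3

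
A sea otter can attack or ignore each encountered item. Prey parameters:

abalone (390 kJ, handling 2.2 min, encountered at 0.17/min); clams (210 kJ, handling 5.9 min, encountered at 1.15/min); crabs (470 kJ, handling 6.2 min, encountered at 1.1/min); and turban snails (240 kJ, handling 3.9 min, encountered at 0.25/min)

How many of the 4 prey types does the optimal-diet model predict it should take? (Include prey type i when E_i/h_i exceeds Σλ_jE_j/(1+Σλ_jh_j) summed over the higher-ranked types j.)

Rank by E/h (kJ/min): abalone 177, crabs 75.8, turban snails 61.5, clams 35.6. Include each in turn until the next type's E/h falls below the running intake rate.
Rate on top 1: 48.25. crabs: 75.8 > 48.25 → include.
Rate on top 2: 71.19. turban snails: 61.5 < 71.19 → exclude; stop.
Optimal diet: abalone, crabs — 2 of 4 types.

2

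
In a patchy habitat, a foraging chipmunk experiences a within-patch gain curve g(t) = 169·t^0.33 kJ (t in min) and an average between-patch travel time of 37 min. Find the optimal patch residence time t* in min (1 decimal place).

Optimal t* satisfies g'(t*) = g(t*)/(T + t*).
g'(t) = 0.33·169·t^-0.67. Setting 0.33·169·t^-0.67 = 169·t^0.33/(37+t) gives 0.33(37+t) = t, so 0.67·t = 0.33×37.
t* = 0.33×37/0.67 = 18.22 min.

18.2 min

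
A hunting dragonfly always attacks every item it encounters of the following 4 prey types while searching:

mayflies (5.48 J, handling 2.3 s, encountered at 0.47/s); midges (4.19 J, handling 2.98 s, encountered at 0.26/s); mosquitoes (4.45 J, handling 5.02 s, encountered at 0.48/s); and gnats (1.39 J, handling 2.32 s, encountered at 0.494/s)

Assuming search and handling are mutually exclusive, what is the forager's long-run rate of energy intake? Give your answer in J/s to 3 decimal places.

Energy encountered per unit search time: 0.47×5.48 + 0.26×4.19 + 0.48×4.45 + 0.494×1.39 = 6.488 J/s.
Handling time per unit search time: 0.47×2.3 + 0.26×2.98 + 0.48×5.02 + 0.494×2.32 = 5.411.
Rate = 6.488/(1 + 5.411) = 1.012 J/s.

1.012 J/s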